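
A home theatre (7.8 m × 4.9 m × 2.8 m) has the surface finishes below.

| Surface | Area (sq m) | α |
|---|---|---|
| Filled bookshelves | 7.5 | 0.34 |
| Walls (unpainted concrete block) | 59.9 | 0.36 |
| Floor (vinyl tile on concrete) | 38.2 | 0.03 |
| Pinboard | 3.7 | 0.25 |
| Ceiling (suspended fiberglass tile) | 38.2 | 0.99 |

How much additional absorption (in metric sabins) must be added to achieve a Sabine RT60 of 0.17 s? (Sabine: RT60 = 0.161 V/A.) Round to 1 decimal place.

37.3 sabins

Total absorption A₁ = 7.5·0.34 + 59.9·0.36 + 38.2·0.03 + 3.7·0.25 + 38.2·0.99
  = 2.550 + 21.564 + 1.146 + 0.925 + 37.818 = 64.003 sq m sabins.
For T = 0.17 s, need A₂ = 0.161·V/T = 0.161·107.016/0.17 = 101.350 sabins.
ΔA = A₂ − A₁ = 101.350 − 64.003 = 37.3 sabins.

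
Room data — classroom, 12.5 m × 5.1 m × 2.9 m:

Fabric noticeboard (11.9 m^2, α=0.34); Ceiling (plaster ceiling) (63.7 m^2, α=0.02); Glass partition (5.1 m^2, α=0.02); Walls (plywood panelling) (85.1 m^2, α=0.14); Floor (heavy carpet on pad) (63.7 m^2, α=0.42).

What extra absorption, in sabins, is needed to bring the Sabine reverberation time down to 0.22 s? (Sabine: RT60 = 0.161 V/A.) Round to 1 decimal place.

Equivalent absorption area: A₁ = 11.9*0.34 + 63.7*0.02 + 5.1*0.02 + 85.1*0.14 + 63.7*0.42 = 44.090 m^2.
For T = 0.22 s, need A₂ = 0.161·V/T = 0.161·184.875/0.22 = 135.295 sabins.
Shortfall: 135.295 − 44.090 = 91.2 sabins.

91.2 sabins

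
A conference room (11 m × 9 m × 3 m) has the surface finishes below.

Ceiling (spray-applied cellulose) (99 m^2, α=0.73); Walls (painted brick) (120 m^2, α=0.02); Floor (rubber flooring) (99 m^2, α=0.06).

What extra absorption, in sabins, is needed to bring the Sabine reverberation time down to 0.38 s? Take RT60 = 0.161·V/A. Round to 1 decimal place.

Equivalent absorption area: A₁ = 99×0.73 + 120×0.02 + 99×0.06 = 80.610 m^2.
For T = 0.38 s, need A₂ = 0.161·V/T = 0.161·297/0.38 = 125.834 sabins.
Shortfall: 125.834 − 80.610 = 45.2 sabins.

45.2 sabins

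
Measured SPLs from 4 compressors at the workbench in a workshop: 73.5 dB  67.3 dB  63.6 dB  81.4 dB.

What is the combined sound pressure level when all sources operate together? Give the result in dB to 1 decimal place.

82.3 dB

Sum in the linear (power) domain: Σ 10^(Lᵢ/10) = 10^(73.5/10) + 10^(67.3/10) + 10^(63.6/10) + 10^(81.4/10) = 1.681e+08.
Back to dB: 10·log₁₀ Σ = 82.3 dB.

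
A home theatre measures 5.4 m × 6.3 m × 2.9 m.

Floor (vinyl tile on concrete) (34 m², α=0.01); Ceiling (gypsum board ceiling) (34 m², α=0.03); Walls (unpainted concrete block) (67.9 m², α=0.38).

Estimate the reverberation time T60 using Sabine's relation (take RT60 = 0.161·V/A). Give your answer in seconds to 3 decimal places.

0.585 sec

Equivalent absorption area: A = 34·0.01 + 34·0.03 + 67.9·0.38 = 27.162 m².
Room volume: 98.658 m³.
RT60 = 0.161 · V / A = 0.161 × 98.658 / 27.162 = 0.585 s.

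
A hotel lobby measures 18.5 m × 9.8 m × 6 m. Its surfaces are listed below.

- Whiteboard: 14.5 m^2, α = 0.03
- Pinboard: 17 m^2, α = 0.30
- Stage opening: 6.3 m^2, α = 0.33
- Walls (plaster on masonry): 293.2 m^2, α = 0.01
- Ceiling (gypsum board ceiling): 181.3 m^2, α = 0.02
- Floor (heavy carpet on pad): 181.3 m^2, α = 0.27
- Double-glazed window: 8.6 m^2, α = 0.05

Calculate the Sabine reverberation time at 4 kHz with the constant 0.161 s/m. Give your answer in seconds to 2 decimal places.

2.76 seconds

Summing Sᵢαᵢ: 0.435 + 5.100 + 2.079 + 2.932 + 3.626 + 48.951 + 0.430 → A = 63.553 sabins.
Room volume: 1087.8 m³.
RT60 = 0.161 · V / A = 0.161 × 1087.8 / 63.553 = 2.76 s.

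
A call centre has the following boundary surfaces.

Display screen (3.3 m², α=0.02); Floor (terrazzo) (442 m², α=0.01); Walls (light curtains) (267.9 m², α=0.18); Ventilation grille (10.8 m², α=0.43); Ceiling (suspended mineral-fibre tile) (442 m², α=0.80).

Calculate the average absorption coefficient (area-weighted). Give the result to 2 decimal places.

0.35

S = Σ Sᵢ = 3.3 + 442 + 267.9 + 10.8 + 442 = 1166.0 m².
A = 3.3·0.02 + 442·0.01 + 267.9·0.18 + 10.8·0.43 + 442·0.80 = 410.952 sabins.
ᾱ = A/S = 0.35.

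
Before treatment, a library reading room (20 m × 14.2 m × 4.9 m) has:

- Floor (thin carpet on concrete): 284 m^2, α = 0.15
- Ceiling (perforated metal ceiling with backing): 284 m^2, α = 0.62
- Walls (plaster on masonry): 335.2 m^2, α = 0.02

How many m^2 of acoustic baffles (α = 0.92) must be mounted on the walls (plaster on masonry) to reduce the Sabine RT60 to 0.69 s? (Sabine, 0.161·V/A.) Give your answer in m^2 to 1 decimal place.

A₁ = Σ Sᵢαᵢ = 284×0.15 + 284×0.62 + 335.2×0.02 = 225.384 sabins.
V = 1391.6 m³. Target absorption A₂ = 0.161 × 1391.6 / 0.69 = 324.707 sabins.
ΔA needed = 324.707 − 225.384 = 99.323 sabins.
Each m^2 of panel replacing the walls (plaster on masonry) adds (0.92 − 0.02) = 0.90 sabins.
Panel area = 99.323 / 0.90 = 110.4 m^2.

110.4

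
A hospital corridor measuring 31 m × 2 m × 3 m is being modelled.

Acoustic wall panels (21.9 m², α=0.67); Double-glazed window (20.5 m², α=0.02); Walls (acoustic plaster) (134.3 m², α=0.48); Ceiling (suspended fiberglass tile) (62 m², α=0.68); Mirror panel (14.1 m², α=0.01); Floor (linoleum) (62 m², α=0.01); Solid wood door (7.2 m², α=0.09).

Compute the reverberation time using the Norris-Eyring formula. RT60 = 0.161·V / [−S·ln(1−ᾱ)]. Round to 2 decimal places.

S = Σ Sᵢ = 322.0 m².
Absorption A = 21.9·0.67 + 20.5·0.02 + 134.3·0.48 + 62·0.68 + 14.1·0.01 + 62·0.01 + 7.2·0.09 = 123.116 sabins.
ᾱ = 123.116 / 322.0 = 0.3823.
Eyring denominator: −S ln(1−ᾱ) = 155.124.
V = 31 × 2 × 3 = 186 m³.
T = 0.161·V/[−S·ln(1−ᾱ)] = 0.161·186/155.124 = 0.19 s.

0.19 sec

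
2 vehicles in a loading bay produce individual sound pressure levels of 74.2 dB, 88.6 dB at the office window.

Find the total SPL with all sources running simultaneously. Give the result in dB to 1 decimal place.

88.8 dB

Converting to relative power and adding: 10^(74.2/10) + 10^(88.6/10) = 7.507e+08.
Back to dB: 10·log₁₀ Σ = 88.8 dB.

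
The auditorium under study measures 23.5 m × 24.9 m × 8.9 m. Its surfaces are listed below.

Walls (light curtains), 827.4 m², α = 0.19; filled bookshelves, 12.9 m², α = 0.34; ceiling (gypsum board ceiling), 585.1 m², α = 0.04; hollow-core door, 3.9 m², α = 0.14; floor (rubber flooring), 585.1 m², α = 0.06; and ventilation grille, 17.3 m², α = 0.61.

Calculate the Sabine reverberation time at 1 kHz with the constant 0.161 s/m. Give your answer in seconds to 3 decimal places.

A = Σ Sᵢαᵢ = 827.4·0.19 + 12.9·0.34 + 585.1·0.04 + 3.9·0.14 + 585.1·0.06 + 17.3·0.61 = 231.201 sabins.
Volume V = 23.5 × 24.9 × 8.9 = 5207.835 m³.
RT60 = 0.161 · V / A = 0.161 × 5207.835 / 231.201 = 3.627 s.

3.627 seconds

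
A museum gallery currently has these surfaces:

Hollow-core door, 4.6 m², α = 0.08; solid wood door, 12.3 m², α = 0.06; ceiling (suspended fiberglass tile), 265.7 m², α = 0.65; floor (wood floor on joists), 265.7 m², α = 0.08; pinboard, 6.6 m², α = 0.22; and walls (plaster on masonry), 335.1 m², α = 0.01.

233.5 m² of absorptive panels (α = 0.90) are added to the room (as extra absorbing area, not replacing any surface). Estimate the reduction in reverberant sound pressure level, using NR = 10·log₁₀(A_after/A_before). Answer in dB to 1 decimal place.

3.1 dB

Equivalent absorption area: A_before = 4.6*0.08 + 12.3*0.06 + 265.7*0.65 + 265.7*0.08 + 6.6*0.22 + 335.1*0.01 = 199.870 m².
Added absorption = 233.5 × 0.90 = 210.150 sabins.
A_after = 199.870 + 210.150 = 410.020 sabins.
Reduction = 10 log₁₀(A_after/A_before) = 10 log₁₀(2.0514) = 3.1 dB.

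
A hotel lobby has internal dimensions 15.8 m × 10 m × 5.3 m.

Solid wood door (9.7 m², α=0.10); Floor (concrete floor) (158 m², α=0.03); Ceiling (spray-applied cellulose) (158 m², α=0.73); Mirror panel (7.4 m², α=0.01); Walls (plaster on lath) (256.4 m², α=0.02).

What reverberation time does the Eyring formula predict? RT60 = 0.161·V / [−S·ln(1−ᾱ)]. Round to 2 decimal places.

Total surface area S = 9.7 + 158 + 158 + 7.4 + 256.4 = 589.5 m².
Absorption A = 9.7·0.10 + 158·0.03 + 158·0.73 + 7.4·0.01 + 256.4·0.02 = 126.252 sabins.
Mean coefficient ᾱ = A/S = 0.2142.
−S·ln(1−ᾱ) = −589.5 × ln(1 − 0.2142) = 142.101.
V = 15.8 × 10 × 5.3 = 837.4 m³.
T = 0.161·V/[−S·ln(1−ᾱ)] = 0.161·837.4/142.101 = 0.95 s.

0.95 s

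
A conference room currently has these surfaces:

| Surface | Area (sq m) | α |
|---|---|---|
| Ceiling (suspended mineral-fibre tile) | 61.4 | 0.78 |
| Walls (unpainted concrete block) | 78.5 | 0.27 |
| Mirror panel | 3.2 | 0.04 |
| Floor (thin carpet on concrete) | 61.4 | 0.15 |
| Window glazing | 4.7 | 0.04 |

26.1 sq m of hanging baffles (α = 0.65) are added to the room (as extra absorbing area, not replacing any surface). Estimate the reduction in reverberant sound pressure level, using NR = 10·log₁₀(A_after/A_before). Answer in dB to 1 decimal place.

Equivalent absorption area: A_before = 61.4·0.78 + 78.5·0.27 + 3.2·0.04 + 61.4·0.15 + 4.7·0.04 = 78.613 sq m.
Treatment contributes 26.1·0.65 = 16.965 sabins.
New total A_after = 95.578 sabins.
Reduction = 10 log₁₀(A_after/A_before) = 10 log₁₀(1.2158) = 0.8 dB.

0.8 dB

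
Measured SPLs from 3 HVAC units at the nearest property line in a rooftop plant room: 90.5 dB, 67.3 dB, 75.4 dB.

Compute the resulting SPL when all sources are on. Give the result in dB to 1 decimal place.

90.7 dB

Converting to relative power and adding: 10^(90.5/10) + 10^(67.3/10) + 10^(75.4/10) = 1.162e+09.
Combined level = 10 log₁₀(1.162e+09) = 90.7 dB.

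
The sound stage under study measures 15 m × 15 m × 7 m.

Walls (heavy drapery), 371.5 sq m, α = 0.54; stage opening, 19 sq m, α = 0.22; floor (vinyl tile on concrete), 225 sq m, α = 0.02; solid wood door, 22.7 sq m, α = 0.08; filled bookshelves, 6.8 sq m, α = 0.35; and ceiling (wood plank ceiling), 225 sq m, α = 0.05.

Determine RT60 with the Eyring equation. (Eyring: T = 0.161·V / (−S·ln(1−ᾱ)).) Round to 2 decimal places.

S = Σ Sᵢ = 870.0 sq m.
Absorption A = 371.5×0.54 + 19×0.22 + 225×0.02 + 22.7×0.08 + 6.8×0.35 + 225×0.05 = 224.736 sabins.
ᾱ = 224.736 / 870.0 = 0.2583.
−S·ln(1−ᾱ) = −870.0 × ln(1 − 0.2583) = 259.965.
V = 15 × 15 × 7 = 1575 m³.
RT60 = 0.161 × 1575 / 259.965 = 0.98 s.

0.98 seconds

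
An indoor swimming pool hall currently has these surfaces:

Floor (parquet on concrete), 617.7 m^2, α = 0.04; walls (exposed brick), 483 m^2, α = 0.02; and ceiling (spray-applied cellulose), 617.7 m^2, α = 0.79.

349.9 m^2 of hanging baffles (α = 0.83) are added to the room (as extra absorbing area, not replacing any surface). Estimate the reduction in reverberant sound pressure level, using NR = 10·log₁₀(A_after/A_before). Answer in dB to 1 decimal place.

A_before = Σ Sᵢαᵢ = 617.7×0.04 + 483×0.02 + 617.7×0.79 = 522.351 sabins.
Added absorption = 349.9 × 0.83 = 290.417 sabins.
A_after = 522.351 + 290.417 = 812.768 sabins.
NR = 10·log₁₀(812.768/522.351) = 1.9 dB.

1.9 dB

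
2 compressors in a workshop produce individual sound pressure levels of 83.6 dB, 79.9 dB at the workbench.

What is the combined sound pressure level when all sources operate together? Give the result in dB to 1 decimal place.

Σ 10^(Lᵢ/10) = 3.268e+08.
Combined level = 10 log₁₀(3.268e+08) = 85.1 dB.

85.1 dB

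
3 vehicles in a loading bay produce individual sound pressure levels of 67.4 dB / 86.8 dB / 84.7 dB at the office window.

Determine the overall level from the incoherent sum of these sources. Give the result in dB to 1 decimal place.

Converting to relative power and adding: 10^(67.4/10) + 10^(86.8/10) + 10^(84.7/10) = 7.792e+08.
Combined level = 10 log₁₀(7.792e+08) = 88.9 dB.

88.9 dB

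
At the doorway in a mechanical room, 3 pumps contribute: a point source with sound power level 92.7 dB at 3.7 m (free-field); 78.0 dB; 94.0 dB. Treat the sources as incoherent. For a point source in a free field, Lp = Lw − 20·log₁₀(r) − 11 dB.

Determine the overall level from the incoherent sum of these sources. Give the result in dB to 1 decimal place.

94.1 dB

Source at 3.7 m: Lp = 92.7 − 20·log₁₀(3.7) − 11 = 70.3 dB.
Σ 10^(Lᵢ/10) = 2.586e+09.
L_total = 10·log₁₀(2.586e+09) = 94.1 dB.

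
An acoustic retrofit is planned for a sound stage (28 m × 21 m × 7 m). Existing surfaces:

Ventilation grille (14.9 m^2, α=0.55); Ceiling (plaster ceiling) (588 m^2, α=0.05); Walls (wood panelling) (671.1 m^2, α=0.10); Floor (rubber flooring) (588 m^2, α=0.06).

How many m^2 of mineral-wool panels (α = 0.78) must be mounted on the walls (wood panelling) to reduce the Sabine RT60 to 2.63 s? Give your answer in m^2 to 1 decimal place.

A₁ = Σ Sᵢαᵢ = 14.9×0.55 + 588×0.05 + 671.1×0.10 + 588×0.06 = 139.985 sabins.
Required A₂ = 0.161·4116/2.63 = 251.968 sabins.
Absorption to add: 251.968 − 139.985 = 111.983 sabins.
Net gain per m^2: Δα = 0.78 − 0.10 = 0.68.
Area = ΔA/Δα = 111.983/0.68 = 164.7 m^2.

164.7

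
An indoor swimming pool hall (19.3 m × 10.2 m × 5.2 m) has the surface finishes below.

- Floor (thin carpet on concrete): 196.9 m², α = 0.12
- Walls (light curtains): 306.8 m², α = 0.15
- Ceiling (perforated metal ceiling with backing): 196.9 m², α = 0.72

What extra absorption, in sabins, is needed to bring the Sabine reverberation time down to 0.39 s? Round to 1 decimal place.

Equivalent absorption area: A₁ = 196.9*0.12 + 306.8*0.15 + 196.9*0.72 = 211.416 m².
For T = 0.39 s, need A₂ = 0.161·V/T = 0.161·1023.672/0.39 = 422.593 sabins.
Additional absorption ΔA = 422.593 − 211.416 = 211.2 sabins.

211.2 sabins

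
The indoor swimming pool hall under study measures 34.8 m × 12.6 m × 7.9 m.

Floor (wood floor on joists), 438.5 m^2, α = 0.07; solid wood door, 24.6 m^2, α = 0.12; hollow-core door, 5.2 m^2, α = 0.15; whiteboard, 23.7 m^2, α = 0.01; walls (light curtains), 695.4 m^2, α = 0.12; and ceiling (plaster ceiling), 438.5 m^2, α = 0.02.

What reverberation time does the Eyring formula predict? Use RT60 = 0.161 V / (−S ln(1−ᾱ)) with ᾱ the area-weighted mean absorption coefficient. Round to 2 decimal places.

S = Σ Sᵢ = 1625.9 m^2.
Absorption A = 438.5×0.07 + 24.6×0.12 + 5.2×0.15 + 23.7×0.01 + 695.4×0.12 + 438.5×0.02 = 126.882 sabins.
Mean coefficient ᾱ = A/S = 0.0780.
Eyring denominator: −S ln(1−ᾱ) = 132.039.
V = 34.8 × 12.6 × 7.9 = 3463.992 m³.
RT60 = 0.161 × 3463.992 / 132.039 = 4.22 s.

4.22 seconds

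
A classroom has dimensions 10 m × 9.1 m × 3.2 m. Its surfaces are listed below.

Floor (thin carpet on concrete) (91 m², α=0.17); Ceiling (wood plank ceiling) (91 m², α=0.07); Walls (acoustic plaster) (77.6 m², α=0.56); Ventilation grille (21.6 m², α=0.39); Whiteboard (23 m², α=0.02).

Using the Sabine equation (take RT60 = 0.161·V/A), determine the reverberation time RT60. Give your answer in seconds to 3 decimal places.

A = Σ Sᵢαᵢ = 91*0.17 + 91*0.07 + 77.6*0.56 + 21.6*0.39 + 23*0.02 = 74.180 sabins.
V = 10·9.1·3.2 = 291.2 m³.
Sabine: RT60 = 0.161 × 291.2 / 74.180 = 0.632 s.

0.632 s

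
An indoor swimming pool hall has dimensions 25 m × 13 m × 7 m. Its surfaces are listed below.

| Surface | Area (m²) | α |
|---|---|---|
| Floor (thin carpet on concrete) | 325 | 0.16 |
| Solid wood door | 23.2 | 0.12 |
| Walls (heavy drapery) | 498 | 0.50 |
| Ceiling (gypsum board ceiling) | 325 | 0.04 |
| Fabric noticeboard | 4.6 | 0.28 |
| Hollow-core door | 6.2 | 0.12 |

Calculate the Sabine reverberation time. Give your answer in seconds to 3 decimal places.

Total absorption A = 325*0.16 + 23.2*0.12 + 498*0.50 + 325*0.04 + 4.6*0.28 + 6.2*0.12
  = 52.000 + 2.784 + 249.000 + 13.000 + 1.288 + 0.744 = 318.816 m² sabins.
Room volume: 2275 m³.
RT60 = 0.161 · V / A = 0.161 × 2275 / 318.816 = 1.149 s.

1.149 s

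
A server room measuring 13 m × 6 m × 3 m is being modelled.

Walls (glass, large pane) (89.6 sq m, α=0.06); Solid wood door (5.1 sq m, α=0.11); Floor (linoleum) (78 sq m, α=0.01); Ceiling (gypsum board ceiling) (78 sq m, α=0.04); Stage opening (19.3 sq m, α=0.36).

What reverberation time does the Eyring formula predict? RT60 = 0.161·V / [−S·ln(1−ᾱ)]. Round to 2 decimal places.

2.17 sec

Total surface area S = 89.6 + 5.1 + 78 + 78 + 19.3 = 270.0 sq m.
Σ(Sᵢαᵢ) = 89.6·0.06 + 5.1·0.11 + 78·0.01 + 78·0.04 + 19.3·0.36 = 16.785.
Mean coefficient ᾱ = A/S = 0.0622.
Eyring denominator: −S ln(1−ᾱ) = 17.339.
V = 13 × 6 × 3 = 234 m³.
RT60 = 0.161 × 234 / 17.339 = 2.17 s.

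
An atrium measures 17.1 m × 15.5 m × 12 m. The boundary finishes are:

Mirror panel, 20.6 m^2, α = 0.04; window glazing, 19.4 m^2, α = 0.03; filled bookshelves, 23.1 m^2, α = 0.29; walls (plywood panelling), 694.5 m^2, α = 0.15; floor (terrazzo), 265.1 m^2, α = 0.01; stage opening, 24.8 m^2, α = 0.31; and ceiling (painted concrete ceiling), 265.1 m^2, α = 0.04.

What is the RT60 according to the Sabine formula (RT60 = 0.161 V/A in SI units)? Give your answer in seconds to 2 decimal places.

3.84 sec

Total absorption A = 20.6·0.04 + 19.4·0.03 + 23.1·0.29 + 694.5·0.15 + 265.1·0.01 + 24.8·0.31 + 265.1·0.04
  = 0.824 + 0.582 + 6.699 + 104.175 + 2.651 + 7.688 + 10.604 = 133.223 m^2 sabins.
Volume V = 17.1 × 15.5 × 12 = 3180.6 m³.
RT60 = 0.161 · V / A = 0.161 × 3180.6 / 133.223 = 3.84 s.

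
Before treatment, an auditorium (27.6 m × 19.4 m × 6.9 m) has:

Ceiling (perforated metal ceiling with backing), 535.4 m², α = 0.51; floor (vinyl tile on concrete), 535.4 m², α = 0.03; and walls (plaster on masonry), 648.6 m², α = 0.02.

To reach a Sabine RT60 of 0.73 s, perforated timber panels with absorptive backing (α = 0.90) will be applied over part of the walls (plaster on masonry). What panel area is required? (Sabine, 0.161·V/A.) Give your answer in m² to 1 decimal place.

582.7

A₁ = Σ Sᵢαᵢ = 535.4·0.51 + 535.4·0.03 + 648.6·0.02 = 302.088 sabins.
Required A₂ = 0.161·3694.536/0.73 = 814.822 sabins.
Absorption to add: 814.822 − 302.088 = 512.734 sabins.
Each m² of panel replacing the walls (plaster on masonry) adds (0.90 − 0.02) = 0.88 sabins.
Area = ΔA/Δα = 512.734/0.88 = 582.7 m².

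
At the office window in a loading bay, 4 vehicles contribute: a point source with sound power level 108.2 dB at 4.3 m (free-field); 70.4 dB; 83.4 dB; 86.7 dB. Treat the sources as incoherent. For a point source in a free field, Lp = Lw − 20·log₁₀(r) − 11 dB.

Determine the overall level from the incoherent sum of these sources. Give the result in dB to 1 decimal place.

89.9 dB

Source at 4.3 m: Lp = 108.2 − 20·log₁₀(4.3) − 11 = 84.5 dB.
Σ 10^(Lᵢ/10) = 9.793e+08.
Combined level = 10 log₁₀(9.793e+08) = 89.9 dB.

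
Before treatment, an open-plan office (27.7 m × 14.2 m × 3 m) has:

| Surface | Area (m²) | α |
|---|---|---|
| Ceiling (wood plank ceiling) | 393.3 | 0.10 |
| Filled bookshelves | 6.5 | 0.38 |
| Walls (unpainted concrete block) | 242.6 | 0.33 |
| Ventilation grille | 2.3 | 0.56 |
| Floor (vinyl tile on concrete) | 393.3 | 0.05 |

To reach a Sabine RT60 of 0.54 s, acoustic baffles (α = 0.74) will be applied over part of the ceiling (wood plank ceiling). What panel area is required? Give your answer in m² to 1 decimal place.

326.6

Equivalent absorption area: A₁ = 393.3×0.10 + 6.5×0.38 + 242.6×0.33 + 2.3×0.56 + 393.3×0.05 = 142.811 m².
Required A₂ = 0.161·1180.02/0.54 = 351.821 sabins.
Absorption to add: 351.821 − 142.811 = 209.010 sabins.
Net gain per m²: Δα = 0.74 − 0.10 = 0.64.
Area = ΔA/Δα = 209.010/0.64 = 326.6 m².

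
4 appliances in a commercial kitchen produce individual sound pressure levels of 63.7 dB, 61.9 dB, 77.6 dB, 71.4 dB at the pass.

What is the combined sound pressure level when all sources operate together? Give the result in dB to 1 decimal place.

Sum in the linear (power) domain: Σ 10^(Lᵢ/10) = 10^(63.7/10) + 10^(61.9/10) + 10^(77.6/10) + 10^(71.4/10) = 7.524e+07.
L_total = 10·log₁₀(7.524e+07) = 78.8 dB.

78.8 dB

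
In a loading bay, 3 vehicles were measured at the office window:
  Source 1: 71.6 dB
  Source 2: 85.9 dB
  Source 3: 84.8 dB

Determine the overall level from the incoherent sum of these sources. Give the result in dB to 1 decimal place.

88.5 dB

Converting to relative power and adding: 10^(71.6/10) + 10^(85.9/10) + 10^(84.8/10) = 7.055e+08.
Combined level = 10 log₁₀(7.055e+08) = 88.5 dB.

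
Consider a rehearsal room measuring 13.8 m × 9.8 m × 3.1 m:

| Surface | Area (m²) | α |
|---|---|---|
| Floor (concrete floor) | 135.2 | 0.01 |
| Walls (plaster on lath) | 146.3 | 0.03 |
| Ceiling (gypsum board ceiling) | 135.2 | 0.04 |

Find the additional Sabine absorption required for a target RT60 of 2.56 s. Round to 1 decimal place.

A₁ = Σ Sᵢαᵢ = 135.2·0.01 + 146.3·0.03 + 135.2·0.04 = 11.149 sabins.
For T = 2.56 s, need A₂ = 0.161·V/T = 0.161·419.244/2.56 = 26.367 sabins.
Shortfall: 26.367 − 11.149 = 15.2 sabins.

15.2 sabins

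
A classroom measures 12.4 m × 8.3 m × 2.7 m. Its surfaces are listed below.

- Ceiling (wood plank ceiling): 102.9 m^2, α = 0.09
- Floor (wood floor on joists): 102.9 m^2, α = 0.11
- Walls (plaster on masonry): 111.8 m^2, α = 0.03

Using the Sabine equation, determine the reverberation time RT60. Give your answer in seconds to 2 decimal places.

1.87 sec

Equivalent absorption area: A = 102.9×0.09 + 102.9×0.11 + 111.8×0.03 = 23.934 m^2.
Room volume: 277.884 m³.
RT60 = 0.161 · V / A = 0.161 × 277.884 / 23.934 = 1.87 s.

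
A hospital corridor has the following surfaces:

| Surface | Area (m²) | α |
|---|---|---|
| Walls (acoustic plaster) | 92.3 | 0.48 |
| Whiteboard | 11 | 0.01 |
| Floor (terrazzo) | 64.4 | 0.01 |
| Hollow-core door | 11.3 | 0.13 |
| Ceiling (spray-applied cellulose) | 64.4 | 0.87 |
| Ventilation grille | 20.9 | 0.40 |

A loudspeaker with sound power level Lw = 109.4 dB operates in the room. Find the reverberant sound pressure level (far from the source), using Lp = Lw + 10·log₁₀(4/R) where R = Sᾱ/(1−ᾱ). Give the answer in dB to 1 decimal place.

92.6 dB

A = 110.915 sabins; S = 264.3 m².
ᾱ = 110.915/264.3 = 0.4197; R = Sᾱ/(1−ᾱ) = 110.915/(1−0.4197) = 191.134 m².
Lp = Lw + 10 log₁₀(4/R) = 109.4 -16.79 = 92.6 dB.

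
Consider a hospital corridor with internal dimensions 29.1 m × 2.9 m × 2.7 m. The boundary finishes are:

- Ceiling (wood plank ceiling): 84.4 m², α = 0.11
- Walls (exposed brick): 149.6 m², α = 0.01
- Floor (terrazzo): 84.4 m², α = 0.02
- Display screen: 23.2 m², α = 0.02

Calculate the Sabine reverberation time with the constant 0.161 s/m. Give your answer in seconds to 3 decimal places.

A = Σ Sᵢαᵢ = 84.4×0.11 + 149.6×0.01 + 84.4×0.02 + 23.2×0.02 = 12.932 sabins.
Room volume: 227.853 m³.
RT60 = 0.161 · V / A = 0.161 × 227.853 / 12.932 = 2.837 s.

2.837 s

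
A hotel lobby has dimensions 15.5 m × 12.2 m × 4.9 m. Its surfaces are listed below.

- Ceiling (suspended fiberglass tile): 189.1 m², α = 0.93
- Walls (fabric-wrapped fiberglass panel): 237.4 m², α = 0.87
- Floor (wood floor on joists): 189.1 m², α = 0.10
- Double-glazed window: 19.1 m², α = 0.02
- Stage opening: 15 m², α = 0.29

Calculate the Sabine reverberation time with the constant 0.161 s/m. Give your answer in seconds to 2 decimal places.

0.37 seconds

A = Σ Sᵢαᵢ = 189.1×0.93 + 237.4×0.87 + 189.1×0.10 + 19.1×0.02 + 15×0.29 = 406.043 sabins.
V = 15.5·12.2·4.9 = 926.59 m³.
RT60 = 0.161 · V / A = 0.161 × 926.59 / 406.043 = 0.37 s.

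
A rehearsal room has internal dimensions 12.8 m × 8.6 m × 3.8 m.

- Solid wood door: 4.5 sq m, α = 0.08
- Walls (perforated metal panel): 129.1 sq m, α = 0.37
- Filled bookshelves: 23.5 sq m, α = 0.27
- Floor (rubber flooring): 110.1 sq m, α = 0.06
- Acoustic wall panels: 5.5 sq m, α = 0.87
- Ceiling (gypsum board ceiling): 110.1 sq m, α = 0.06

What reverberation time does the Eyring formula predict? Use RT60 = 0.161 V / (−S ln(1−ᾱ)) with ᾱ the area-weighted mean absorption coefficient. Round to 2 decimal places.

0.84 seconds

Total surface area S = 4.5 + 129.1 + 23.5 + 110.1 + 5.5 + 110.1 = 382.8 sq m.
Σ(Sᵢαᵢ) = 4.5×0.08 + 129.1×0.37 + 23.5×0.27 + 110.1×0.06 + 5.5×0.87 + 110.1×0.06 = 72.469.
ᾱ = 72.469 / 382.8 = 0.1893.
Eyring denominator: −S ln(1−ᾱ) = 80.333.
V = 12.8 × 8.6 × 3.8 = 418.304 m³.
RT60 = 0.161 × 418.304 / 80.333 = 0.84 s.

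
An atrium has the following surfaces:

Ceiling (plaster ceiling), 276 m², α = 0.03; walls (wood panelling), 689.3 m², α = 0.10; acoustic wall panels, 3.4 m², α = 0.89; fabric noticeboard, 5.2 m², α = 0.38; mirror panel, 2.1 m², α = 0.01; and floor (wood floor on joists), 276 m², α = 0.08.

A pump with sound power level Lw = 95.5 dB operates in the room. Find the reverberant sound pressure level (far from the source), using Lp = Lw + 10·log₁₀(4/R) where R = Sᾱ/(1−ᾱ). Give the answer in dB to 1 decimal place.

81.0 dB

Σ(Sᵢαᵢ) = 276×0.03 + 689.3×0.10 + 3.4×0.89 + 5.2×0.38 + 2.1×0.01 + 276×0.08 = 104.313; total area S = 1252.0 m².
ᾱ = 0.0833, so room constant R = A/(1−ᾱ) = 113.792 m².
Lp = 95.5 + 10·log₁₀(4/113.792) = 95.5 + (-14.54) = 81.0 dB.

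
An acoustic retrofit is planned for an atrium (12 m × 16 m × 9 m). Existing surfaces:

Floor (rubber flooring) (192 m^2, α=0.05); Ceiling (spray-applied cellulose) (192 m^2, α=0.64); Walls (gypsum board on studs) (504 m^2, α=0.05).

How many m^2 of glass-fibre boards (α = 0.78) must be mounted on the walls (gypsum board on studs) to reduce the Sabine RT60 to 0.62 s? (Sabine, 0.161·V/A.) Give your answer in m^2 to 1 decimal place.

398.7

A₁ = Σ Sᵢαᵢ = 192*0.05 + 192*0.64 + 504*0.05 = 157.680 sabins.
V = 1728 m³. Target absorption A₂ = 0.161 × 1728 / 0.62 = 448.723 sabins.
ΔA needed = 448.723 − 157.680 = 291.043 sabins.
Net gain per m^2: Δα = 0.78 − 0.05 = 0.73.
Area = ΔA/Δα = 291.043/0.73 = 398.7 m^2.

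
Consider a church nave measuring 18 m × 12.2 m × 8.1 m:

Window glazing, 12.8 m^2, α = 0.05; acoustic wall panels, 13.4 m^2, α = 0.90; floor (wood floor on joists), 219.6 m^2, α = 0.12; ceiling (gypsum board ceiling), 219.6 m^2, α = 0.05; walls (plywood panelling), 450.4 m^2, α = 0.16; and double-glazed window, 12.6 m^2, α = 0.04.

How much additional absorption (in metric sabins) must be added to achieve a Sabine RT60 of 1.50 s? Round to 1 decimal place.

Summing Sᵢαᵢ: 0.640 + 12.060 + 26.352 + 10.980 + 72.064 + 0.504 → A₁ = 122.600 sabins.
V = 1778.76 m³. Required absorption A₂ = 0.161 × 1778.76 / 1.50 = 190.920 sabins.
Shortfall: 190.920 − 122.600 = 68.3 sabins.

68.3 sabins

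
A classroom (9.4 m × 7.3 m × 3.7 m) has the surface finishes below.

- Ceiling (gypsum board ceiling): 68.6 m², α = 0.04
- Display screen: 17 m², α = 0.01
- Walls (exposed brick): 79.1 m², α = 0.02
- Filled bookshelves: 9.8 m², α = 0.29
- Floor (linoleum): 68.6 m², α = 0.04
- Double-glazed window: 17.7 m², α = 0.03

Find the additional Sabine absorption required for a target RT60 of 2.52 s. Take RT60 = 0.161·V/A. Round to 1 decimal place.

A₁ = Σ Sᵢαᵢ = 68.6×0.04 + 17×0.01 + 79.1×0.02 + 9.8×0.29 + 68.6×0.04 + 17.7×0.03 = 10.613 sabins.
Target A₂ = 0.161·253.894/2.52 = 16.221 sabins (V = 253.894 m³).
Additional absorption ΔA = 16.221 − 10.613 = 5.6 sabins.

5.6 sabins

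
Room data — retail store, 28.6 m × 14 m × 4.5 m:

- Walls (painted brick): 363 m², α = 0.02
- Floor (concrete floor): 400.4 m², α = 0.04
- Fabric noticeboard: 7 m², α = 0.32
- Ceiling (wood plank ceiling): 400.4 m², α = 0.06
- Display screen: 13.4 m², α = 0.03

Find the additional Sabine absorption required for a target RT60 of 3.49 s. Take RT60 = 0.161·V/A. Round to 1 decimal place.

33.2 sabins

Total absorption A₁ = 363×0.02 + 400.4×0.04 + 7×0.32 + 400.4×0.06 + 13.4×0.03
  = 7.260 + 16.016 + 2.240 + 24.024 + 0.402 = 49.942 m² sabins.
For T = 3.49 s, need A₂ = 0.161·V/T = 0.161·1801.8/3.49 = 83.120 sabins.
Additional absorption ΔA = 83.120 − 49.942 = 33.2 sabins.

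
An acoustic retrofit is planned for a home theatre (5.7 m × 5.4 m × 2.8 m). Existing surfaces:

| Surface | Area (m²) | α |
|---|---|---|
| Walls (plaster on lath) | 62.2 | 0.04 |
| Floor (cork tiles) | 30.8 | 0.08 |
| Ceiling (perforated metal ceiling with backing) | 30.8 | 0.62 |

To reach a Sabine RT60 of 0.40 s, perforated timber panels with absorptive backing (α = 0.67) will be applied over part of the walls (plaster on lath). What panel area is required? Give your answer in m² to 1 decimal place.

16.9

Equivalent absorption area: A₁ = 62.2·0.04 + 30.8·0.08 + 30.8·0.62 = 24.048 m².
Required A₂ = 0.161·86.184/0.40 = 34.689 sabins.
Absorption to add: 34.689 − 24.048 = 10.641 sabins.
Net gain per m²: Δα = 0.67 − 0.04 = 0.63.
Panel area = 10.641 / 0.63 = 16.9 m².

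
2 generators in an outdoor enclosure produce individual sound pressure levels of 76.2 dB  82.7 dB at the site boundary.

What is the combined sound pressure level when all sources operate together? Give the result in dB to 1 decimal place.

83.6 dB

Converting to relative power and adding: 10^(76.2/10) + 10^(82.7/10) = 2.279e+08.
Back to dB: 10·log₁₀ Σ = 83.6 dB.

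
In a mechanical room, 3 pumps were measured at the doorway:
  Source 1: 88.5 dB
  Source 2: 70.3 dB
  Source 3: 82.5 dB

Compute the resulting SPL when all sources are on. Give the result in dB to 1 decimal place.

89.5 dB

Σ 10^(Lᵢ/10) = 8.965e+08.
Combined level = 10 log₁₀(8.965e+08) = 89.5 dB.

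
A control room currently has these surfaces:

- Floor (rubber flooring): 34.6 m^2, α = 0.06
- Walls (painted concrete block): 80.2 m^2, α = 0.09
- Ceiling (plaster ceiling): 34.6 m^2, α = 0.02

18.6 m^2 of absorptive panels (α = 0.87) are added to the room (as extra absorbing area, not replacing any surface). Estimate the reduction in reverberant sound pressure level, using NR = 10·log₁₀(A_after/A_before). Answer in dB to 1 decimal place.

4.2 dB

Total absorption A_before = 34.6×0.06 + 80.2×0.09 + 34.6×0.02
  = 2.076 + 7.218 + 0.692 = 9.986 m^2 sabins.
Treatment contributes 18.6·0.87 = 16.182 sabins.
A_after = 9.986 + 16.182 = 26.168 sabins.
NR = 10·log₁₀(26.168/9.986) = 4.2 dB.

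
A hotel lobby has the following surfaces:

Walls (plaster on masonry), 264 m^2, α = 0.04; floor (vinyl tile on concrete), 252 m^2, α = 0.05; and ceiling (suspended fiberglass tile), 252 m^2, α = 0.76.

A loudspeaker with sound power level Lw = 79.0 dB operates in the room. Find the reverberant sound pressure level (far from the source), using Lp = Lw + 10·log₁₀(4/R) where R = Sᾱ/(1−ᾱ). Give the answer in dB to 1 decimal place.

60.3 dB

Σ(Sᵢαᵢ) = 264·0.04 + 252·0.05 + 252·0.76 = 214.680; total area S = 768.0 m^2.
ᾱ = 0.2795, so room constant R = A/(1−ᾱ) = 297.960 m^2.
Lp = Lw + 10 log₁₀(4/R) = 79.0 -18.72 = 60.3 dB.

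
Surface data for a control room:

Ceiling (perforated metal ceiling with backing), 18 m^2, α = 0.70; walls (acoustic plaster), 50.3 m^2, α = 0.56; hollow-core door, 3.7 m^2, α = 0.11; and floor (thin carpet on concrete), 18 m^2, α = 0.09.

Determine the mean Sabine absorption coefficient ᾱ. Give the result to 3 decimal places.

S = Σ Sᵢ = 18 + 50.3 + 3.7 + 18 = 90.0 m^2.
A = 18·0.70 + 50.3·0.56 + 3.7·0.11 + 18·0.09 = 42.795 sabins.
ᾱ = 42.795 / 90.0 = 0.475.

0.475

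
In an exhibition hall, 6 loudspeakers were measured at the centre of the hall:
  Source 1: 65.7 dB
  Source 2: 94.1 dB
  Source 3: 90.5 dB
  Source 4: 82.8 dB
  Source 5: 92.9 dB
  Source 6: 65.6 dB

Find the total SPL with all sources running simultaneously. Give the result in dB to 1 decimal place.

97.7 dB

Converting to relative power and adding: 10^(65.7/10) + 10^(94.1/10) + 10^(90.5/10) + 10^(82.8/10) + 10^(92.9/10) + 10^(65.6/10) = 5.84e+09.
Back to dB: 10·log₁₀ Σ = 97.7 dB.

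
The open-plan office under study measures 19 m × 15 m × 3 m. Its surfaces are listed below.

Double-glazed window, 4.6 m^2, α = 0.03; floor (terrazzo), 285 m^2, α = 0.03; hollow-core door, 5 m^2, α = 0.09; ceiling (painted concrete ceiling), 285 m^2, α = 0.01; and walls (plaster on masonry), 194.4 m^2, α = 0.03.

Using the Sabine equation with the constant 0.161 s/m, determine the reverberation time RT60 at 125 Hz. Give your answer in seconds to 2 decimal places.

Summing Sᵢαᵢ: 0.138 + 8.550 + 0.450 + 2.850 + 5.832 → A = 17.820 sabins.
Volume V = 19 × 15 × 3 = 855 m³.
Sabine: RT60 = 0.161 × 855 / 17.820 = 7.72 s.

7.72 seconds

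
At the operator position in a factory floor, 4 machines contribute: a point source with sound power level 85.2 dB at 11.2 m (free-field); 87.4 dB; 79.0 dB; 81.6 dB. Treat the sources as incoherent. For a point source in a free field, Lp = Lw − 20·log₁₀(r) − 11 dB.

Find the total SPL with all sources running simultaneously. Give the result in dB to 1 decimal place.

88.9 dB

Source at 11.2 m: Lp = 85.2 − 20·log₁₀(11.2) − 11 = 53.2 dB.
Converting to relative power and adding: 10^(53.2/10) + 10^(87.4/10) + 10^(79.0/10) + 10^(81.6/10) = 7.737e+08.
Combined level = 10 log₁₀(7.737e+08) = 88.9 dB.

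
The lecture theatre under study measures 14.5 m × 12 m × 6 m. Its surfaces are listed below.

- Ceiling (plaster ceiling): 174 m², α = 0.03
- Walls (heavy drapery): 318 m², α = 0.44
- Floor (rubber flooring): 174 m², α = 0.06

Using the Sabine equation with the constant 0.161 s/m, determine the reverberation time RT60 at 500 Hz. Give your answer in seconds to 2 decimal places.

Equivalent absorption area: A = 174*0.03 + 318*0.44 + 174*0.06 = 155.580 m².
Volume V = 14.5 × 12 × 6 = 1044 m³.
Sabine: RT60 = 0.161 × 1044 / 155.580 = 1.08 s.

1.08 sec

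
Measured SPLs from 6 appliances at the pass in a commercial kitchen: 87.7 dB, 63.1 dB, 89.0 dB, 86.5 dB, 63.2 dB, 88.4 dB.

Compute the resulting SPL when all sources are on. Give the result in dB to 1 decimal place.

Σ 10^(Lᵢ/10) = 2.526e+09.
L_total = 10·log₁₀(2.526e+09) = 94.0 dB.

94.0 dB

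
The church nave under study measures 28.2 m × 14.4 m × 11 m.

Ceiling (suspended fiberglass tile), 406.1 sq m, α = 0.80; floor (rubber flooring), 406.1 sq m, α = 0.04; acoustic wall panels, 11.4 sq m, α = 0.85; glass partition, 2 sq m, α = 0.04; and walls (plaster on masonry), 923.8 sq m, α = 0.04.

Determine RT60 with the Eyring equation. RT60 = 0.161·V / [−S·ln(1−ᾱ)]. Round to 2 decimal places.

1.64 s

S = Σ Sᵢ = 1749.4 sq m.
Absorption A = 406.1·0.80 + 406.1·0.04 + 11.4·0.85 + 2·0.04 + 923.8·0.04 = 387.846 sabins.
Mean coefficient ᾱ = A/S = 0.2217.
Eyring denominator: −S ln(1−ᾱ) = 438.475.
V = 28.2 × 14.4 × 11 = 4466.88 m³.
T = 0.161·V/[−S·ln(1−ᾱ)] = 0.161·4466.88/438.475 = 1.64 s.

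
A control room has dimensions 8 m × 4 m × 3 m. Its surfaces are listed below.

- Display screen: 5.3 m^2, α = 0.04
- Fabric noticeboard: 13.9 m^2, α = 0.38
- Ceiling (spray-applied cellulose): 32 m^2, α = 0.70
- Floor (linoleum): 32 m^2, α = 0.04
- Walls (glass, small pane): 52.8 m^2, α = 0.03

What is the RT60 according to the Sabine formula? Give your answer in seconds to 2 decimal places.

Equivalent absorption area: A = 5.3×0.04 + 13.9×0.38 + 32×0.70 + 32×0.04 + 52.8×0.03 = 30.758 m^2.
Room volume: 96 m³.
T = 0.161 V/A = 0.161·96/30.758 = 0.50 s.

0.50 seconds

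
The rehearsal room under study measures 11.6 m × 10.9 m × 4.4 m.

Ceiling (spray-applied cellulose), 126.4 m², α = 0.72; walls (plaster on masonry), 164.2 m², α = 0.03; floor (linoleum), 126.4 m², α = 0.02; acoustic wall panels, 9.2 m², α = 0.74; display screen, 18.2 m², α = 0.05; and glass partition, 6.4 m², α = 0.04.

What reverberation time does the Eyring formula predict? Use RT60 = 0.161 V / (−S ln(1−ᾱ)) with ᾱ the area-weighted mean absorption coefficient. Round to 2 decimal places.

0.74 s

Total surface area S = 126.4 + 164.2 + 126.4 + 9.2 + 18.2 + 6.4 = 450.8 m².
Absorption A = 126.4×0.72 + 164.2×0.03 + 126.4×0.02 + 9.2×0.74 + 18.2×0.05 + 6.4×0.04 = 106.436 sabins.
ᾱ = 106.436 / 450.8 = 0.2361.
−S·ln(1−ᾱ) = −450.8 × ln(1 − 0.2361) = 121.409.
V = 11.6 × 10.9 × 4.4 = 556.336 m³.
T = 0.161·V/[−S·ln(1−ᾱ)] = 0.161·556.336/121.409 = 0.74 s.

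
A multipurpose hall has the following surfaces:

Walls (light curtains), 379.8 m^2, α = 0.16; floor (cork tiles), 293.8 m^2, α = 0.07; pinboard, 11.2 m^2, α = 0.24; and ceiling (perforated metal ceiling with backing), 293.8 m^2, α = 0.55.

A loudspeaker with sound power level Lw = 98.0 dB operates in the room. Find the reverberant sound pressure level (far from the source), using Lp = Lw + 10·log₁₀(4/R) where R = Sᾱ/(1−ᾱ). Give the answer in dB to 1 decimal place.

Σ(Sᵢαᵢ) = 379.8×0.16 + 293.8×0.07 + 11.2×0.24 + 293.8×0.55 = 245.612; total area S = 978.6 m^2.
ᾱ = 0.2510, so room constant R = A/(1−ᾱ) = 327.920 m^2.
Lp = 98.0 + 10·log₁₀(4/327.920) = 98.0 + (-19.14) = 78.9 dB.

78.9 dB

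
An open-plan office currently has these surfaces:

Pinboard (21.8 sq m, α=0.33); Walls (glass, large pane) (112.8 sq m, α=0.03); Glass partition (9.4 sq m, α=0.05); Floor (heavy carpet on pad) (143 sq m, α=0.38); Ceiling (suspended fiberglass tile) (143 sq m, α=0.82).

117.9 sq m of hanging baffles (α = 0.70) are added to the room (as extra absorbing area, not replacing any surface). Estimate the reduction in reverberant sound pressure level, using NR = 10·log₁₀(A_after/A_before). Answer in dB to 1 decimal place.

Summing Sᵢαᵢ: 7.194 + 3.384 + 0.470 + 54.340 + 117.260 → A_before = 182.648 sabins.
Added absorption = 117.9 × 0.70 = 82.530 sabins.
A_after = 182.648 + 82.530 = 265.178 sabins.
Reduction = 10 log₁₀(A_after/A_before) = 10 log₁₀(1.4519) = 1.6 dB.

1.6 dB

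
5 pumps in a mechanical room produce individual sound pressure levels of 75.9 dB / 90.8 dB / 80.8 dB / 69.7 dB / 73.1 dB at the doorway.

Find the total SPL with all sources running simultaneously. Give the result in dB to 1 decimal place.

Converting to relative power and adding: 10^(75.9/10) + 10^(90.8/10) + 10^(80.8/10) + 10^(69.7/10) + 10^(73.1/10) = 1.391e+09.
Combined level = 10 log₁₀(1.391e+09) = 91.4 dB.

91.4 dB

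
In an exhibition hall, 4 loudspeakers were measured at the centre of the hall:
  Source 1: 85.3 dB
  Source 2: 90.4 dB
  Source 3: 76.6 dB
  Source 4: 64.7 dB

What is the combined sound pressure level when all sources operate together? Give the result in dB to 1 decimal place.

91.7 dB

Sum in the linear (power) domain: Σ 10^(Lᵢ/10) = 10^(85.3/10) + 10^(90.4/10) + 10^(76.6/10) + 10^(64.7/10) = 1.484e+09.
Combined level = 10 log₁₀(1.484e+09) = 91.7 dB.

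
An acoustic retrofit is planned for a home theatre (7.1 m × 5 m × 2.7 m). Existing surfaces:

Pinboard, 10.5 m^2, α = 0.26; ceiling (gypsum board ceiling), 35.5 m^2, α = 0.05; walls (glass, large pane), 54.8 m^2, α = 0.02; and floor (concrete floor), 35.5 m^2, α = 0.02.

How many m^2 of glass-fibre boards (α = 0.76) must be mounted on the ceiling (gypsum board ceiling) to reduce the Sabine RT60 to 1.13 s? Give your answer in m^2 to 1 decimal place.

Equivalent absorption area: A₁ = 10.5×0.26 + 35.5×0.05 + 54.8×0.02 + 35.5×0.02 = 6.311 m^2.
Required A₂ = 0.161·95.85/1.13 = 13.657 sabins.
ΔA needed = 13.657 − 6.311 = 7.346 sabins.
Each m^2 of panel replacing the ceiling (gypsum board ceiling) adds (0.76 − 0.05) = 0.71 sabins.
Area = ΔA/Δα = 7.346/0.71 = 10.3 m^2.

10.3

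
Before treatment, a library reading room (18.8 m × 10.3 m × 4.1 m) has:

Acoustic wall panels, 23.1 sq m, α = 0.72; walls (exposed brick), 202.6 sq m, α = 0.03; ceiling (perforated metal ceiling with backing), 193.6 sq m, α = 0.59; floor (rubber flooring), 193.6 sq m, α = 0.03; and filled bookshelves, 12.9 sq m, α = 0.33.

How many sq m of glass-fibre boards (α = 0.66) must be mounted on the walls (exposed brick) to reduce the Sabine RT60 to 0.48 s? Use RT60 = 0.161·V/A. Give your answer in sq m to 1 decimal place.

189.4

A₁ = Σ Sᵢαᵢ = 23.1×0.72 + 202.6×0.03 + 193.6×0.59 + 193.6×0.03 + 12.9×0.33 = 146.999 sabins.
Required A₂ = 0.161·793.924/0.48 = 266.295 sabins.
ΔA needed = 266.295 − 146.999 = 119.296 sabins.
Each sq m of panel replacing the walls (exposed brick) adds (0.66 − 0.03) = 0.63 sabins.
Panel area = 119.296 / 0.63 = 189.4 sq m.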